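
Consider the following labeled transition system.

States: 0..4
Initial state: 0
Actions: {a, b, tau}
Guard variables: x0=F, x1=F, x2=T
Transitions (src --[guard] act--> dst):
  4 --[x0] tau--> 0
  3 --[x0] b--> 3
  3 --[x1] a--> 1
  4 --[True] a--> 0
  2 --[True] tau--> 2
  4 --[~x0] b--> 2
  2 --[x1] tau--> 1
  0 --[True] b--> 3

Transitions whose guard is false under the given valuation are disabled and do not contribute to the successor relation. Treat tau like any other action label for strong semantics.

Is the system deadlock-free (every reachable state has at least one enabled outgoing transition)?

Answer: DEADLOCK at state 3

Working:
Reachable = {0,3}
  0: b→3  [1 out]
  3: ∅  [deadlock]
trace reaching 3: b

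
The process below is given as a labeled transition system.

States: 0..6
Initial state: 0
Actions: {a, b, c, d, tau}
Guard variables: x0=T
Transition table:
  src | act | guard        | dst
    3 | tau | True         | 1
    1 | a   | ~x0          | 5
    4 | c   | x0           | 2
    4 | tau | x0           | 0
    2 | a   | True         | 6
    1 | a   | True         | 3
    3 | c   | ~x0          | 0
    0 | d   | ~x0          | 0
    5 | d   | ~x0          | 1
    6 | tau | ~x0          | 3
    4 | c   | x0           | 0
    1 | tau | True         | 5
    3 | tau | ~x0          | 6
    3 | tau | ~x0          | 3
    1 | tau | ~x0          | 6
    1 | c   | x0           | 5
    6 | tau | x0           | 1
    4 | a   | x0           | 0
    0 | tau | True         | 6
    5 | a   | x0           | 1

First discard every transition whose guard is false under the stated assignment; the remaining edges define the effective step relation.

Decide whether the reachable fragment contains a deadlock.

Answer: DEADLOCK-FREE

Trace:
R = {0,1,3,5,6}
  0: tau→6  [deg 1]
  1: a→3  c→5  tau→5  [deg 3]
  3: tau→1  [deg 1]
  5: a→1  [deg 1]
  6: tau→1  [deg 1]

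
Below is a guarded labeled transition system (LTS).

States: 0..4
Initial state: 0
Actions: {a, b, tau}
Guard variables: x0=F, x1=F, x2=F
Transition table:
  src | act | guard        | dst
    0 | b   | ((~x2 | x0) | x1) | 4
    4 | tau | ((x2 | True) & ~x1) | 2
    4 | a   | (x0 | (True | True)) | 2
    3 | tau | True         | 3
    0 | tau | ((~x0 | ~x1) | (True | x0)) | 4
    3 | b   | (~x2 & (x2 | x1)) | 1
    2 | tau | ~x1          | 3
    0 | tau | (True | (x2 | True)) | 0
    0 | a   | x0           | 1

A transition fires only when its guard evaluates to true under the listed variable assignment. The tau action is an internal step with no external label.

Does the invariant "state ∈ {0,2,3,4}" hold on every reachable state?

Allowed set {0,2,3,4}
Reach set: {0,2,3,4}
  0: ok
  2: ok
  3: ok
  4: ok

Answer: INVARIANT HOLDS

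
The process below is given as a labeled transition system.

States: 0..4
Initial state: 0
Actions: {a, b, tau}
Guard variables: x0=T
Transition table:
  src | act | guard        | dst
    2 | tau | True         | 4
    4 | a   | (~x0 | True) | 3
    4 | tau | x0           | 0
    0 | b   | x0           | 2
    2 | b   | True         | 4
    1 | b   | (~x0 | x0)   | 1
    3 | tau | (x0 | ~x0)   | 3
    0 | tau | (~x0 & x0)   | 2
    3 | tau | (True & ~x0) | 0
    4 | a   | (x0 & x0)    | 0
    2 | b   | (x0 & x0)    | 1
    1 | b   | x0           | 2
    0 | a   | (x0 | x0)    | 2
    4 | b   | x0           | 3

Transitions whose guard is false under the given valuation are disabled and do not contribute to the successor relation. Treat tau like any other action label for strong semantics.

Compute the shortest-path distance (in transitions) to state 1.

Breadth-first toward 1:
  L0 = {0}
  L1 = {2}
  L2 = {1,4}
first hit 1 at d=2 via a·b

Answer: 2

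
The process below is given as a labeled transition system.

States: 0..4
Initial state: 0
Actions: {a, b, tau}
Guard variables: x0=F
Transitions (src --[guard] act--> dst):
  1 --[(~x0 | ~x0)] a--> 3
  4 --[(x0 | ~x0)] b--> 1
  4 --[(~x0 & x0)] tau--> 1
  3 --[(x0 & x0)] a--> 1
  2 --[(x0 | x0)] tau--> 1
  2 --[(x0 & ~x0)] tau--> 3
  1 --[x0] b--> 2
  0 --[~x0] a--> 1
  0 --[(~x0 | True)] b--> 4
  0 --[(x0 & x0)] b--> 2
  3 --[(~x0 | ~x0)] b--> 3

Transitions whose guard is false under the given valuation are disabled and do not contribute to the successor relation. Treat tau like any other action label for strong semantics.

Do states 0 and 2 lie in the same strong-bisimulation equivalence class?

Compute ~ classes (split until stable):
  π0 = {{0,1,2,3,4}}
  π1 = {{0},{1},{2},{3,4}}
  π2 = {{0},{1},{2},{3},{4}}
stable after 3 split(s): 5 block(s)
class of 0: {0}; class of 2: {2}

Answer: NOT BISIMILAR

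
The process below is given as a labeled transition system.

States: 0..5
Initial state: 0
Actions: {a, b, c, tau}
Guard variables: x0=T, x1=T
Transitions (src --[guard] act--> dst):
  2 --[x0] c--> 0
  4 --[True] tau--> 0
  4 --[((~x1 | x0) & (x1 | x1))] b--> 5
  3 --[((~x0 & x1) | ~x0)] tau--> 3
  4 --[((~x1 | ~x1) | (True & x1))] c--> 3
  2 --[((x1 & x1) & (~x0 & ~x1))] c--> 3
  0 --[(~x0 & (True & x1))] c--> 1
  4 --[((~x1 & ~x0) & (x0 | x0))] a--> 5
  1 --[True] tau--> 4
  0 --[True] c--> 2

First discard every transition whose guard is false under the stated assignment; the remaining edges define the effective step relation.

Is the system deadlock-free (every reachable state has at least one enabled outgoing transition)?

R = {0,2}
  0: c→2  [1 out]
  2: c→0  [1 out]

Answer: DEADLOCK-FREE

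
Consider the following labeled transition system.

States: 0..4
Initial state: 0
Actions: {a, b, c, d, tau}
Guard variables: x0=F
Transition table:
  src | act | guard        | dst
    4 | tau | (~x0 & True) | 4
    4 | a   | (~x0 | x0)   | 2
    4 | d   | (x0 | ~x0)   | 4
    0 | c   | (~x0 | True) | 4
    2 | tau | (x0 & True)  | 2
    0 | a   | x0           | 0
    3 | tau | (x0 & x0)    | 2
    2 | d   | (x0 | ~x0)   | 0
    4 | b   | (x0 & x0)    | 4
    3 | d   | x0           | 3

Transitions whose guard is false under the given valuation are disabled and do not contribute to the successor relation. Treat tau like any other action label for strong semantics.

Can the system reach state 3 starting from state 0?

Answer: UNREACHABLE

Analysis:
After dropping false guards: 5 live edges.
Layer 0: {0}
Layer 1: {4}  now seen {0,4}
Layer 2: {2}  now seen {0,2,4}
Reach set: {0,2,4}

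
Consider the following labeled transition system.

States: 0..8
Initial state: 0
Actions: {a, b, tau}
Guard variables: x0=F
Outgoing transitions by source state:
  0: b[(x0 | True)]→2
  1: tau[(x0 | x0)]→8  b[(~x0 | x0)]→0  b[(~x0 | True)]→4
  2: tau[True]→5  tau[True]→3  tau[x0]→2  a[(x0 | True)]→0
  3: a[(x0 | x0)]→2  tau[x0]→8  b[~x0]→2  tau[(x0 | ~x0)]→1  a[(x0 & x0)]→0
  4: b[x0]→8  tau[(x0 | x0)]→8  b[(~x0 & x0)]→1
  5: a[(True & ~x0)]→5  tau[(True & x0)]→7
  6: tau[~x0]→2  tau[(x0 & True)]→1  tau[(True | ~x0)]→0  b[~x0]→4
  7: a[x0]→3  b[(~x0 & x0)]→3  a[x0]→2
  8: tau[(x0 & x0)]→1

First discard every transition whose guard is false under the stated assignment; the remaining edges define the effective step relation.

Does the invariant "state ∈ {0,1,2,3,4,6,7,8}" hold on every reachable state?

Allowed set {0,1,2,3,4,6,7,8}
Reachable = {0,1,2,3,4,5}
  0: ✓
  1: ✓
  2: ✓
  3: ✓
  4: ✓
  5: ✗ unsafe
reach 5 via b·tau — violates

Answer: INVARIANT VIOLATED at state 5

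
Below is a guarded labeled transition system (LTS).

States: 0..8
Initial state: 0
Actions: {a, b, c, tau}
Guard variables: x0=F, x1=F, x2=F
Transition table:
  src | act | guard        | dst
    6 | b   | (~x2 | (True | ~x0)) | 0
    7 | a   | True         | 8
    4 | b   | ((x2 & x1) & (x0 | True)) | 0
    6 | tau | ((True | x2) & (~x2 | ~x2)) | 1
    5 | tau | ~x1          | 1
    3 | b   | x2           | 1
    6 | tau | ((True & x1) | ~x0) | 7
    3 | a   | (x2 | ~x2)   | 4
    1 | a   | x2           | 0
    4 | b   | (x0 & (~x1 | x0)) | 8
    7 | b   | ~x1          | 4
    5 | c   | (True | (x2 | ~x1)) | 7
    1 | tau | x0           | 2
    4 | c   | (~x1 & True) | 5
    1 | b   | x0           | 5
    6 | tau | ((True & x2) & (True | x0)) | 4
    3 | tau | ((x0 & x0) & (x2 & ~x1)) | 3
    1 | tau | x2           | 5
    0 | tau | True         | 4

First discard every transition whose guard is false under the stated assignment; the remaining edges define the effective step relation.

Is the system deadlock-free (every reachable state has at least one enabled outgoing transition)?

Reach set: {0,1,4,5,7,8}
  0: tau→4  [deg 1]
  1: ∅  [no exit]
  4: c→5  [deg 1]
  5: c→7  tau→1  [deg 2]
  7: a→8  b→4  [deg 2]
  8: ∅  [no exit]
trace reaching 1: tau·c·tau

Answer: DEADLOCK at state 1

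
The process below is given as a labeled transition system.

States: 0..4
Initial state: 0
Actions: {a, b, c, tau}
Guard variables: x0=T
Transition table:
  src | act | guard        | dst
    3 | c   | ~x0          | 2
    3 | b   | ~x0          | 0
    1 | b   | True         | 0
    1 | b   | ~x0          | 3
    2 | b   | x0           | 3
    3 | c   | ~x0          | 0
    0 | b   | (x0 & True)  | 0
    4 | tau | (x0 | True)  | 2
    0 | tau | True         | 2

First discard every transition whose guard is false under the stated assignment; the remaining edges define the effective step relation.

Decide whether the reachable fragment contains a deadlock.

Reachable = {0,2,3}
  0: b→0  tau→2  [2 out]
  2: b→3  [1 out]
  3: ∅  [STUCK]
witness 3: tau·b

Answer: DEADLOCK at state 3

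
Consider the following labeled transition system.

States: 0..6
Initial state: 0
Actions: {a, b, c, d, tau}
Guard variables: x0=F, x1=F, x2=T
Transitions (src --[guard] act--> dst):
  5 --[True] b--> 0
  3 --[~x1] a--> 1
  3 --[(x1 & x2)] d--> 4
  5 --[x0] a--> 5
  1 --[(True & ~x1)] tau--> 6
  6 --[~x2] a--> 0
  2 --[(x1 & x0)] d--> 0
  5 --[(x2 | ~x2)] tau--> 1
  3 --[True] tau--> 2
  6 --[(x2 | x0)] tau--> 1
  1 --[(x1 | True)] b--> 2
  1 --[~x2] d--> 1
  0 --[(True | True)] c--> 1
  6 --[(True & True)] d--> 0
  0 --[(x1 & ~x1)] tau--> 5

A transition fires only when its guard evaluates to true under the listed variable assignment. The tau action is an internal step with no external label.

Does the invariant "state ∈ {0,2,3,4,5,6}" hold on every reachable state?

Answer: INVARIANT VIOLATED at state 1

Working:
Inv-set: {0,2,3,4,5,6}
Reach set: {0,1,2,6}
  0: safe
  1: outside
  2: safe
  6: safe
witness against invariant: c → 1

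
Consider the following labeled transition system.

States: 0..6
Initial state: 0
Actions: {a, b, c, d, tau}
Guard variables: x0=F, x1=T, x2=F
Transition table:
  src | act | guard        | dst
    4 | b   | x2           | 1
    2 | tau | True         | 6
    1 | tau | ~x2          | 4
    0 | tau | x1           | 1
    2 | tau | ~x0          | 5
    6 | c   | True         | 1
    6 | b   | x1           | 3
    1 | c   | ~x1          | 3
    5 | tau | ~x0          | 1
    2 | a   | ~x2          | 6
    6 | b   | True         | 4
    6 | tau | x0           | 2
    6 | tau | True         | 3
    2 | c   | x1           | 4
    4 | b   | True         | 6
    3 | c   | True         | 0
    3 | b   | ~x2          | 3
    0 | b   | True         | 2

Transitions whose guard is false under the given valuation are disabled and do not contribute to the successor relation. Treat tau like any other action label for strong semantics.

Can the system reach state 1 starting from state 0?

Answer: REACHABLE

Working:
15 transition(s) survive guard evaluation.
L0 = {0}
L1 = {1,2}  cumulative {0,1,2}
L2 = {4,5,6}  cumulative {0,1,2,4,5,6}
L3 = {3}  cumulative {0,1,2,3,4,5,6}
Reachable = {0,1,2,3,4,5,6}
trace reaching 1: tau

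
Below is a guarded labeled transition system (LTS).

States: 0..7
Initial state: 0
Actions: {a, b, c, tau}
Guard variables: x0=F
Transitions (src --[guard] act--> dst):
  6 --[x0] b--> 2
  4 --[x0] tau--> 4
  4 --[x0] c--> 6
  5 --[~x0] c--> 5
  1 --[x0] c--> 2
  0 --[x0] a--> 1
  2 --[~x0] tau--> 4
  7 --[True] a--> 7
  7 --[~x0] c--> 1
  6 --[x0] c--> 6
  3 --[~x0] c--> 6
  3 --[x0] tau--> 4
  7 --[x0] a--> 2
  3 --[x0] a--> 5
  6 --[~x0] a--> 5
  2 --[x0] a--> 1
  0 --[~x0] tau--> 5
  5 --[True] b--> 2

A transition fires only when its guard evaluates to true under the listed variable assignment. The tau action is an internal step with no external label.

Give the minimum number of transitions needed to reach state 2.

BFS to 2:
  L0 = {0}
  L1 = {5}
  L2 = {2}
2 enters at depth 2; path tau·b

Answer: 2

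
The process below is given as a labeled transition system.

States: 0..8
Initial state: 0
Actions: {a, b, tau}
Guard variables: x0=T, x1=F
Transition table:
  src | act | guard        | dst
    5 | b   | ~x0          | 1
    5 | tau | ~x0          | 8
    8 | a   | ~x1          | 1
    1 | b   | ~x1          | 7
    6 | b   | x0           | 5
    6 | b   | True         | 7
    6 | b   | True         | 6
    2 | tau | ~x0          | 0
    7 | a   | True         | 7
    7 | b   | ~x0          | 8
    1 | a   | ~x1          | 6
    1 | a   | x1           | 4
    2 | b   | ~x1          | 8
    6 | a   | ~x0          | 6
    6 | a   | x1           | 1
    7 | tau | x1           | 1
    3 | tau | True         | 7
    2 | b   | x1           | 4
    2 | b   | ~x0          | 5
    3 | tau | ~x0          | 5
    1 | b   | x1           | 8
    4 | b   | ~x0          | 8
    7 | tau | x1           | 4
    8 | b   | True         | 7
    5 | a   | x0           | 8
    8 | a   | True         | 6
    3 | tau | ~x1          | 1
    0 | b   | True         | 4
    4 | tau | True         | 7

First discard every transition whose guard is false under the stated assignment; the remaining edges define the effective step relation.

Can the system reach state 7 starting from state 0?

Answer: REACHABLE

Working:
15 transition(s) survive guard evaluation.
depth 0: {0}
depth 1: {4}  now seen {0,4}
depth 2: {7}  now seen {0,4,7}
R = {0,4,7}
Path to 7: b·tau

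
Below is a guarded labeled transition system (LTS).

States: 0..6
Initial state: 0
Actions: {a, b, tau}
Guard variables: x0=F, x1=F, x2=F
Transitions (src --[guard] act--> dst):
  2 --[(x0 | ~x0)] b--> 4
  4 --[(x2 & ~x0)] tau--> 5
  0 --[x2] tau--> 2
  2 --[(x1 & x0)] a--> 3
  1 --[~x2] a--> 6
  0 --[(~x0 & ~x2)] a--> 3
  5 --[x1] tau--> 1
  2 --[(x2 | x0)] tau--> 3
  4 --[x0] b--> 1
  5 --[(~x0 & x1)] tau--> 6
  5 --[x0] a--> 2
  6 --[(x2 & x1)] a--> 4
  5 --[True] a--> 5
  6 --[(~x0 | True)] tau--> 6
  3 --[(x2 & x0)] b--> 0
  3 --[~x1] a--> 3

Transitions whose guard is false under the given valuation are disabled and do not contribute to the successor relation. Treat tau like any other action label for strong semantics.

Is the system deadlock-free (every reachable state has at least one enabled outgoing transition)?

Answer: DEADLOCK-FREE

Trace:
R = {0,3}
  0: a→3  [1 exit(s)]
  3: a→3  [1 exit(s)]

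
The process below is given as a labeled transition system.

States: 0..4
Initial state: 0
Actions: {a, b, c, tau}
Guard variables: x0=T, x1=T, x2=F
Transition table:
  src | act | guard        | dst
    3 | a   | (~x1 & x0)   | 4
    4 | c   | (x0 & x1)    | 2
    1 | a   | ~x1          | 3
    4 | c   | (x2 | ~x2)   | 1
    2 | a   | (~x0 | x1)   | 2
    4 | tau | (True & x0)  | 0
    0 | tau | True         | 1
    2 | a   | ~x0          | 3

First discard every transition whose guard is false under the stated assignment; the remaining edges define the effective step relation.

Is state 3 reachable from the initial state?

Answer: UNREACHABLE

Trace:
After dropping false guards: 5 live edges.
Layer 0: {0}
Layer 1: {1}  total {0,1}
R = {0,1}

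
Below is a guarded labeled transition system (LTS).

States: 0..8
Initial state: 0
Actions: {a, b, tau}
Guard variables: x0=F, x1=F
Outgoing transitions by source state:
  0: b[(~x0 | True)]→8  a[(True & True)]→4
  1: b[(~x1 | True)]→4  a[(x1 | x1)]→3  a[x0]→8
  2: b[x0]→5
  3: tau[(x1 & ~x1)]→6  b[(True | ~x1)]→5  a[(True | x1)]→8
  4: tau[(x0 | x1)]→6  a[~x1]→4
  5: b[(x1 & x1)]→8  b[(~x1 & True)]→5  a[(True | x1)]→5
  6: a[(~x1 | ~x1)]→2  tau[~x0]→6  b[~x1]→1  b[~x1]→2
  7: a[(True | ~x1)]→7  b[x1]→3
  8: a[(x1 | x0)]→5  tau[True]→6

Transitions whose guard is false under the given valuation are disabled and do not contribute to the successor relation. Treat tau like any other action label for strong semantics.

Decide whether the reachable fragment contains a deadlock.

Answer: DEADLOCK at state 2

Trace:
Reachable = {0,1,2,4,6,8}
  0: a→4  b→8  [2 out]
  1: b→4  [1 out]
  2: ∅  [no exit]
  4: a→4  [1 out]
  6: a→2  b→1  b→2  tau→6  [4 out]
  8: tau→6  [1 out]
witness 2: b·tau·a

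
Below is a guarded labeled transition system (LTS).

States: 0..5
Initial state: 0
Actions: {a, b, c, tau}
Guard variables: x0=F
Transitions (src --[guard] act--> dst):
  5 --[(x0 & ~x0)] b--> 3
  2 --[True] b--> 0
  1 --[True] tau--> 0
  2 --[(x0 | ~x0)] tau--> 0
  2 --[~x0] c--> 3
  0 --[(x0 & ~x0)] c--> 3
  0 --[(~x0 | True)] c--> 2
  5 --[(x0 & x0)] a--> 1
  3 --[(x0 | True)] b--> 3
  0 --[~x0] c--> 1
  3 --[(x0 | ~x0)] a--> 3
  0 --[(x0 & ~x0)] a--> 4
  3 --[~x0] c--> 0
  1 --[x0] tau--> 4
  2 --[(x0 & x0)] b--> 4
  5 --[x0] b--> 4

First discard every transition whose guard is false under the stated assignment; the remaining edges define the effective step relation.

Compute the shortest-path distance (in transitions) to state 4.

Answer: UNREACHABLE

Analysis:
Layered search for 4:
  L0 = {0}
  L1 = {1,2}
  L2 = {3}
4 never appears.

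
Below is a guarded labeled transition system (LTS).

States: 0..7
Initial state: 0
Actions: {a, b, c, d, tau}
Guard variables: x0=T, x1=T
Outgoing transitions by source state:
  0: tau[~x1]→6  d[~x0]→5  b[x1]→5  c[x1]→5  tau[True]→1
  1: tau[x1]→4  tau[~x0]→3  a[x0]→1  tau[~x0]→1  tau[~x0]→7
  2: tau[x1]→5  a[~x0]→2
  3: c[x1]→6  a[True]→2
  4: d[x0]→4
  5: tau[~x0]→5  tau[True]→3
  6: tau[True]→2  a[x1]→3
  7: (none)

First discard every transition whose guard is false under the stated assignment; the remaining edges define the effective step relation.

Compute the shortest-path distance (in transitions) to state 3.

BFS to 3:
  depth 0: {0}
  depth 1: {1,5}
  depth 2: {3,4}
depth(3)=2, e.g. b·tau

Answer: 2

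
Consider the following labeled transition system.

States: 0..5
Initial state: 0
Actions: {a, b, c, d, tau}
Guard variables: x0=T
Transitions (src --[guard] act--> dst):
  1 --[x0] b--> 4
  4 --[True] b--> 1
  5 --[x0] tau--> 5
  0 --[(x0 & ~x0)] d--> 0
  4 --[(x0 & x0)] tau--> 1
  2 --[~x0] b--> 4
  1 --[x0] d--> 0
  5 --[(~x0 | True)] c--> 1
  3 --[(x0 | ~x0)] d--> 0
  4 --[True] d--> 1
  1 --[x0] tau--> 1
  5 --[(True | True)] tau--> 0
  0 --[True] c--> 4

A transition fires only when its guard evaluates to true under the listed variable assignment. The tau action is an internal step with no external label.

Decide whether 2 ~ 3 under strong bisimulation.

Answer: NOT BISIMILAR

Working:
Refine partition for ~:
  round 0: {{0,1,2,3,4,5}}
  round 1: {{0},{1,4},{2},{3},{5}}
  round 2: {{0},{1},{2},{3},{4},{5}}
6 equivalence class(es) (converged in 3)
2∈{2}, 3∈{3}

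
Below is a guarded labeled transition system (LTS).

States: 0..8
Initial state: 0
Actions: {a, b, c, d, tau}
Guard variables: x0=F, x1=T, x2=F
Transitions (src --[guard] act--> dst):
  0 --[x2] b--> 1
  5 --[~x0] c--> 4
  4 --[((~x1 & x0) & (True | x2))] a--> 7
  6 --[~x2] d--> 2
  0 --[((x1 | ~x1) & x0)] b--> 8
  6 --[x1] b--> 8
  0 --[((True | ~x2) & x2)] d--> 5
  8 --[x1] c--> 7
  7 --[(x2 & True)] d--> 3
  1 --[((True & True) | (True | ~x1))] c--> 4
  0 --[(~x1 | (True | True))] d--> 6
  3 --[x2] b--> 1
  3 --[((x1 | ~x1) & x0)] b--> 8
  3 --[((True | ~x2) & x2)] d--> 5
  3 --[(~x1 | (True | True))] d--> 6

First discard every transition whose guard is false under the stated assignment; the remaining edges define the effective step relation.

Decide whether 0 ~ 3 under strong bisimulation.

Bisimulation quotient by refinement:
  π0 = {{0,1,2,3,4,5,6,7,8}}
  π1 = {{0,3},{1,5,8},{2,4,7},{6}}
4 equivalence class(es) (converged in 2)
0∈{0,3}, 3∈{0,3}

Answer: BISIMILAR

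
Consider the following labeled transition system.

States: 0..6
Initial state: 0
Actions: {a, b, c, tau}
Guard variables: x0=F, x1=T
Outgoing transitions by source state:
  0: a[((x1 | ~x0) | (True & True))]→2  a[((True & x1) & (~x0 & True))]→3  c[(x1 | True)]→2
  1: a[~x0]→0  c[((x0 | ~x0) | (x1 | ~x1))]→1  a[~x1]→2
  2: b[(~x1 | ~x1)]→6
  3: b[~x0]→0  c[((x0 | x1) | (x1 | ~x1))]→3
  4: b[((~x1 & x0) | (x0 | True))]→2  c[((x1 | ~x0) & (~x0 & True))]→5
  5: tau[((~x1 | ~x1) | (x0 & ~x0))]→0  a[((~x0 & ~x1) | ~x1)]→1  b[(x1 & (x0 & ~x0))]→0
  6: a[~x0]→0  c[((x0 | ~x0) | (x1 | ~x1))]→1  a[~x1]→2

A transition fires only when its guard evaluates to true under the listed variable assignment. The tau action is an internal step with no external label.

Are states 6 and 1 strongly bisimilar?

Answer: BISIMILAR

Trace:
Refine partition for ~:
  round 0: {{0,1,2,3,4,5,6}}
  round 1: {{0,1,6},{2,5},{3,4}}
  round 2: {{0},{1,6},{2,5},{3},{4}}
5 equivalence class(es) (converged in 3)
class of 6: {1,6}; class of 1: {1,6}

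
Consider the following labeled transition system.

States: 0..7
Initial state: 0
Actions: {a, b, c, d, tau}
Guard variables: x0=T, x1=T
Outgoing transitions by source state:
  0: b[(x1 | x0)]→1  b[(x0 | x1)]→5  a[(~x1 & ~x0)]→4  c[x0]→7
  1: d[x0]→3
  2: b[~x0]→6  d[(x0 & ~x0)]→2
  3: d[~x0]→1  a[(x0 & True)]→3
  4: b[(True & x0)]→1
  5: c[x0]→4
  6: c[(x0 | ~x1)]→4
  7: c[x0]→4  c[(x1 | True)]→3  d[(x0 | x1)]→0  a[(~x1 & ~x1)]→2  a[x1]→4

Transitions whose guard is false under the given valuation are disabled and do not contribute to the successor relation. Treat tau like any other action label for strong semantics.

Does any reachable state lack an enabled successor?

R = {0,1,3,4,5,7}
  0: b→1  b→5  c→7  [3 out]
  1: d→3  [1 out]
  3: a→3  [1 out]
  4: b→1  [1 out]
  5: c→4  [1 out]
  7: a→4  c→3  c→4  d→0  [4 out]

Answer: DEADLOCK-FREE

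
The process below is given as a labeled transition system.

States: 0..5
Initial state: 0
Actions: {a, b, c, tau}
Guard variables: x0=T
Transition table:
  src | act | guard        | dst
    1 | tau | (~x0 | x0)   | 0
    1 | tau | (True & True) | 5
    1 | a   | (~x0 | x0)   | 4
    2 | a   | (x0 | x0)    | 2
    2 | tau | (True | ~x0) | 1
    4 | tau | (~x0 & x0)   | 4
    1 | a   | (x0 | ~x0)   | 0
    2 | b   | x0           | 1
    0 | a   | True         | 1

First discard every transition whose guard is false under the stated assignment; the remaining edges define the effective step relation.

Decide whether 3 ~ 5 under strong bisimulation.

Answer: BISIMILAR

Analysis:
Bisimulation quotient by refinement:
  round 0: {{0,1,2,3,4,5}}
  round 1: {{0},{1},{2},{3,4,5}}
4 equivalence class(es) (converged in 2)
3∈{3,4,5}, 5∈{3,4,5}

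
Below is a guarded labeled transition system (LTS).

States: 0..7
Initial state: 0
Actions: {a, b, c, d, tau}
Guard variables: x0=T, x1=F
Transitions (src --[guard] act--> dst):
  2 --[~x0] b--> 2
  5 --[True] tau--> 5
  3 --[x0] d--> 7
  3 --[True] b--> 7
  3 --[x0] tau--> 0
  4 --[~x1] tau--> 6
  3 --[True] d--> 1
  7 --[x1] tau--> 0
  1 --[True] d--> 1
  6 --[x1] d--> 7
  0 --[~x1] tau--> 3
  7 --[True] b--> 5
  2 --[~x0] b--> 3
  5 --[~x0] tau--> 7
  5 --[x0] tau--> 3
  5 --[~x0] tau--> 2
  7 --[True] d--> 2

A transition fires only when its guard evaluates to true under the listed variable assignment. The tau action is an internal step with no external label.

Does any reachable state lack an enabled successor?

Answer: DEADLOCK at state 2

Working:
Reachable = {0,1,2,3,5,7}
  0: tau→3  [1 out]
  1: d→1  [1 out]
  2: ∅  [STUCK]
  3: b→7  d→1  d→7  tau→0  [4 out]
  5: tau→3  tau→5  [2 out]
  7: b→5  d→2  [2 out]
Path to 2: tau·d·d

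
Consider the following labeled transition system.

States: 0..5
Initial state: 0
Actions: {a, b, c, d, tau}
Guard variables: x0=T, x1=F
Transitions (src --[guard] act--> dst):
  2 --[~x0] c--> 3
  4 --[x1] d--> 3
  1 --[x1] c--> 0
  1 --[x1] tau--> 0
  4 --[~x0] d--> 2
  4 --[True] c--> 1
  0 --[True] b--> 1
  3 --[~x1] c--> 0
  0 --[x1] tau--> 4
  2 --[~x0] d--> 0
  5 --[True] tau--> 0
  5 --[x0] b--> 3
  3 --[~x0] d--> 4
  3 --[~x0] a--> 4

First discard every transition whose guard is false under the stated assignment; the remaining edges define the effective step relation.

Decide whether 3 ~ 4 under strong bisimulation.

Refine partition for ~:
  P[0] = {{0,1,2,3,4,5}}
  P[1] = {{0},{1,2},{3,4},{5}}
  P[2] = {{0},{1,2},{3},{4},{5}}
stable after 3 split(s): 5 block(s)
[3]={3}  [4]={4}

Answer: NOT BISIMILAR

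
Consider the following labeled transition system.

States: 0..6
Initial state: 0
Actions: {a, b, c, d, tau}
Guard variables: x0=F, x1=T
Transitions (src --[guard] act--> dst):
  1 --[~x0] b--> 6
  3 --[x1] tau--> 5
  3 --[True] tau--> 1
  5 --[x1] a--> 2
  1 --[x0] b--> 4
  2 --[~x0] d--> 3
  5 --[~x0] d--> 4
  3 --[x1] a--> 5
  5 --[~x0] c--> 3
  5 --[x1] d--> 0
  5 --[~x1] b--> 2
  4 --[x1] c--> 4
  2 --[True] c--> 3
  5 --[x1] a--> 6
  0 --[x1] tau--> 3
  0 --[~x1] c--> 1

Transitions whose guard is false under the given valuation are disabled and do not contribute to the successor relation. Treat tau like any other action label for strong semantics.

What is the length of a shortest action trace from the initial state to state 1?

Answer: 2

Working:
BFS to 1:
  L0 = {0}
  L1 = {3}
  L2 = {1,5}
first hit 1 at d=2 via tau·tau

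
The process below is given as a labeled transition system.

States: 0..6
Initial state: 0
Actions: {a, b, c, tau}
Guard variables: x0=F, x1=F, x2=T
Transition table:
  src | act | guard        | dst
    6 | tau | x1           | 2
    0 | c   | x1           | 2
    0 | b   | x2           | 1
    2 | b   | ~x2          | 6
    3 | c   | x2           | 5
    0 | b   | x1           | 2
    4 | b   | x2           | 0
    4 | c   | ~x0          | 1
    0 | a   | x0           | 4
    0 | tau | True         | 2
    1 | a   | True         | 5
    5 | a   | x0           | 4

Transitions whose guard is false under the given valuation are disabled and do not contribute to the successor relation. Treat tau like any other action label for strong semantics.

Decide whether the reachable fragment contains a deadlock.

Answer: DEADLOCK at state 2

Working:
Reach set: {0,1,2,5}
  0: b→1  tau→2  [2 out]
  1: a→5  [1 out]
  2: ∅  [no exit]
  5: ∅  [no exit]
witness 2: tau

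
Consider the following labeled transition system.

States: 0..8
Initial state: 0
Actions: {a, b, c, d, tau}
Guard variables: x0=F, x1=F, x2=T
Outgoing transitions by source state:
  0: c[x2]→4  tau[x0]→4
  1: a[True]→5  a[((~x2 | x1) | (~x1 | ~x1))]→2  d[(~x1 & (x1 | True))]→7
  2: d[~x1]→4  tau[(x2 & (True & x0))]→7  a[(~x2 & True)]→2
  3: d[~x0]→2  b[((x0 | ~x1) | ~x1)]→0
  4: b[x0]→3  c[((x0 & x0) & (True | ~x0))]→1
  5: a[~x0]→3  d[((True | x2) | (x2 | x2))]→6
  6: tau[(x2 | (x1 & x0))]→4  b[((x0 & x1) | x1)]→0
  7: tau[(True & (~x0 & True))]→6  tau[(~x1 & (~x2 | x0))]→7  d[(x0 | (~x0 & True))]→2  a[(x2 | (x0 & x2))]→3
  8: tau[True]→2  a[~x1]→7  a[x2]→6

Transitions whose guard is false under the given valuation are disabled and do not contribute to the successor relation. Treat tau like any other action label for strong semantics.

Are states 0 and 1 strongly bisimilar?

Answer: NOT BISIMILAR

Working:
Bisimulation quotient by refinement:
  P[0] = {{0,1,2,3,4,5,6,7,8}}
  P[1] = {{0},{1,5},{2},{3},{4},{6},{7},{8}}
  P[2] = {{0},{1},{2},{3},{4},{5},{6},{7},{8}}
9 equivalence class(es) (converged in 3)
[0]={0}  [1]={1}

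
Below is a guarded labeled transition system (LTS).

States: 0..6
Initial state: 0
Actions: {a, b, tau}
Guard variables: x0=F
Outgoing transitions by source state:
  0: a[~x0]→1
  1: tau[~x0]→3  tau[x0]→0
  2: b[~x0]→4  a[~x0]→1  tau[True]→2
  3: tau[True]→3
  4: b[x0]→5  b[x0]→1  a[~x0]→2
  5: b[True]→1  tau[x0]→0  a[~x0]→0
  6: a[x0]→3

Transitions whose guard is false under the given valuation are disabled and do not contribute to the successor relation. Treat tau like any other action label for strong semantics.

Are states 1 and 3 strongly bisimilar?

Answer: BISIMILAR

Working:
Compute ~ classes (split until stable):
  P[0] = {{0,1,2,3,4,5,6}}
  P[1] = {{0,4},{1,3},{2},{5},{6}}
  P[2] = {{0},{1,3},{2},{4},{5},{6}}
6 equivalence class(es) (converged in 3)
class of 1: {1,3}; class of 3: {1,3}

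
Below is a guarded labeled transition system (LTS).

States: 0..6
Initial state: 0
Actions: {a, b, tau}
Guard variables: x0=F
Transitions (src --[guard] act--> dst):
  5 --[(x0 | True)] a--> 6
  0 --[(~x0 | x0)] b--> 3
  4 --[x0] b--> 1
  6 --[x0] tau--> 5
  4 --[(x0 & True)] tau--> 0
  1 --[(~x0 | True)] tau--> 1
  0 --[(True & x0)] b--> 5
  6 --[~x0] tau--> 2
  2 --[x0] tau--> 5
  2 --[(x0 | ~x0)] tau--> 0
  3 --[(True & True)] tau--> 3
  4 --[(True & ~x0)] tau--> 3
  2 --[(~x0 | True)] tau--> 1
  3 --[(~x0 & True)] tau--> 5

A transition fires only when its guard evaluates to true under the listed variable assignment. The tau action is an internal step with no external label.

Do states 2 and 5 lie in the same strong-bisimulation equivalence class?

Bisimulation quotient by refinement:
  round 0: {{0,1,2,3,4,5,6}}
  round 1: {{0},{1,2,3,4,6},{5}}
  round 2: {{0},{1,4,6},{2},{3},{5}}
  round 3: {{0},{1},{2},{3},{4},{5},{6}}
Fixed point at round 4; 7 class(es).
2∈{2}, 5∈{5}

Answer: NOT BISIMILAR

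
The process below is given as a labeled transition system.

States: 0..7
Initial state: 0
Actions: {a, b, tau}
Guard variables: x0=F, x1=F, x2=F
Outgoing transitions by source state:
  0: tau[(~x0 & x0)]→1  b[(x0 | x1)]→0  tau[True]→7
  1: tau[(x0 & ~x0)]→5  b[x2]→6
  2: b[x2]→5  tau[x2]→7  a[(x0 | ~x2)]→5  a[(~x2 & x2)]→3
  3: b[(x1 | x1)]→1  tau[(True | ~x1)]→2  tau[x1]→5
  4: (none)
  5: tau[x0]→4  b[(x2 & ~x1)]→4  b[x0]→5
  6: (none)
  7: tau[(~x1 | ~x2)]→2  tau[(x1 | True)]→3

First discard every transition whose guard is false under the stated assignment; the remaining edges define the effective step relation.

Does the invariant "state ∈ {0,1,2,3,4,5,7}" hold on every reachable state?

Safe = {0,1,2,3,4,5,7}
R = {0,2,3,5,7}
  0: safe
  2: safe
  3: safe
  5: safe
  7: safe

Answer: INVARIANT HOLDS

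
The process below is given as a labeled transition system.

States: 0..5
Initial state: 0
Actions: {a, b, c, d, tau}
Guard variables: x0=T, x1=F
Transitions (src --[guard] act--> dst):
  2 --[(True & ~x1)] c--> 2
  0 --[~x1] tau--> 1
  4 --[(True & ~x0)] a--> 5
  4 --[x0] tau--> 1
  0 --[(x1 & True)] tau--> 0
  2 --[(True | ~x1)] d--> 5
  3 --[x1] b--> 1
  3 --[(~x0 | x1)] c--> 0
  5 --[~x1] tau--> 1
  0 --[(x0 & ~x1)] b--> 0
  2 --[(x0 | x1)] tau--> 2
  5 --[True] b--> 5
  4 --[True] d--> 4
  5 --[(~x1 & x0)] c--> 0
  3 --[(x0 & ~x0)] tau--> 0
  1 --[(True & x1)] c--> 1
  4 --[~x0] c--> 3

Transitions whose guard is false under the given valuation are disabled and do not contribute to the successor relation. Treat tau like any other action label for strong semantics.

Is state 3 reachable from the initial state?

Guard filter leaves 10 enabled edge(s).
depth 0: {0}
depth 1: {1}  now seen {0,1}
R = {0,1}

Answer: UNREACHABLE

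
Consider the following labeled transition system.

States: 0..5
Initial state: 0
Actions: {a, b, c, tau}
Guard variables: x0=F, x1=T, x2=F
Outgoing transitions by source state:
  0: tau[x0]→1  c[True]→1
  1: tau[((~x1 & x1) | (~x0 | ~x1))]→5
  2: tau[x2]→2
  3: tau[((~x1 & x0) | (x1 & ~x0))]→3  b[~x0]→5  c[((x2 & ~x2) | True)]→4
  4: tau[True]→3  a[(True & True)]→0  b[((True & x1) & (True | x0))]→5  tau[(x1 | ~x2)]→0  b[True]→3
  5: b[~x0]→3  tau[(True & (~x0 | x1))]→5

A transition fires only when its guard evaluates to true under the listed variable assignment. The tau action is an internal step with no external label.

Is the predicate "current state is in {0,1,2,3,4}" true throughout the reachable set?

Allowed set {0,1,2,3,4}
R = {0,1,3,4,5}
  0: ok
  1: ok
  3: ok
  4: ok
  5: VIOLATES
reach 5 via c·tau — violates

Answer: INVARIANT VIOLATED at state 5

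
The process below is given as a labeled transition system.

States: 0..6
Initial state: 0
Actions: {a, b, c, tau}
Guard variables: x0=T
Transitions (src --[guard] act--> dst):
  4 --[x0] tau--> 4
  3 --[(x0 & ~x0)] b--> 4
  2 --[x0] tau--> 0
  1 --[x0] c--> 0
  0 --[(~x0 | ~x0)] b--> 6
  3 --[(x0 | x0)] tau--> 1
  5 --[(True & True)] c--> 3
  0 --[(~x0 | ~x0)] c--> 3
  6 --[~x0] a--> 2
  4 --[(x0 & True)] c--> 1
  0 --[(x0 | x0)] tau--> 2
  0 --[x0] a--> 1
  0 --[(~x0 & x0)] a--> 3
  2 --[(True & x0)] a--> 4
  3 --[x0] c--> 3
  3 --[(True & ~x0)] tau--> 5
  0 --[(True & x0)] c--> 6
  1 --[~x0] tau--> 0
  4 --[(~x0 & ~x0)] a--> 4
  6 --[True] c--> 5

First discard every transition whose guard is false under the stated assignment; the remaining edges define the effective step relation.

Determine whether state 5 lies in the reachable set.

12 transition(s) survive guard evaluation.
L0 = {0}
L1 = {1,2,6}  cumulative {0,1,2,6}
L2 = {4,5}  cumulative {0,1,2,4,5,6}
L3 = {3}  cumulative {0,1,2,3,4,5,6}
R = {0,1,2,3,4,5,6}
witness 5: c·c

Answer: REACHABLE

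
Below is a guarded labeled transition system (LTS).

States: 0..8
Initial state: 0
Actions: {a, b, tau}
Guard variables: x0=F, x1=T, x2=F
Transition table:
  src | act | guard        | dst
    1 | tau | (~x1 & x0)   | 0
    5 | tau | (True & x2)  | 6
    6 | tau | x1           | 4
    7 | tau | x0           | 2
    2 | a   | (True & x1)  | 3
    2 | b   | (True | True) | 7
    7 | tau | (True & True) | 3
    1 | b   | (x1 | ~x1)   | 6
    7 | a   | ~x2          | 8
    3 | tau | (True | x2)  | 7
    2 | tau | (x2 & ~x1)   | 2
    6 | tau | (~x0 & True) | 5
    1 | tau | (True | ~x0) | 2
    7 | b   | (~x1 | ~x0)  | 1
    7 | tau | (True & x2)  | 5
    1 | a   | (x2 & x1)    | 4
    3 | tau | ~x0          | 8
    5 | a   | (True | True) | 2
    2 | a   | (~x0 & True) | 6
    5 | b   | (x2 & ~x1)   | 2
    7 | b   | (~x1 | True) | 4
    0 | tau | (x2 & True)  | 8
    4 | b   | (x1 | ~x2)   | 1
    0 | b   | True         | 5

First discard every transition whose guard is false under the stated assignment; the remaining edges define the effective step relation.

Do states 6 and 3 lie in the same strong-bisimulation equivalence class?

Answer: NOT BISIMILAR

Working:
Bisimulation quotient by refinement:
  P[0] = {{0,1,2,3,4,5,6,7,8}}
  P[1] = {{0,4},{1},{2},{3,6},{5},{7},{8}}
  P[2] = {{0},{1},{2},{3},{4},{5},{6},{7},{8}}
9 equivalence class(es) (converged in 3)
[6]={6}  [3]={3}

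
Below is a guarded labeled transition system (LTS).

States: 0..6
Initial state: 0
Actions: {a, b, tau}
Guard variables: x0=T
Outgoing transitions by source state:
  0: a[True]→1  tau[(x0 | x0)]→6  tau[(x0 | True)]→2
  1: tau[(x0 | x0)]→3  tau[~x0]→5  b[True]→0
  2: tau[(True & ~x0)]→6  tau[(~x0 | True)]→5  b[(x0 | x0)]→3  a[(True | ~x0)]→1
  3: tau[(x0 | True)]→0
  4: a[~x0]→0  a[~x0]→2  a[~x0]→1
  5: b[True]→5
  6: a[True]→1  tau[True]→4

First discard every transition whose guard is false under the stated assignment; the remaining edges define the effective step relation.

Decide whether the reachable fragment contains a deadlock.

Answer: DEADLOCK at state 4

Trace:
Reach set: {0,1,2,3,4,5,6}
  0: a→1  tau→2  tau→6  [3 out]
  1: b→0  tau→3  [2 out]
  2: a→1  b→3  tau→5  [3 out]
  3: tau→0  [1 out]
  4: ∅  [deadlock]
  5: b→5  [1 out]
  6: a→1  tau→4  [2 out]
trace reaching 4: tau·tau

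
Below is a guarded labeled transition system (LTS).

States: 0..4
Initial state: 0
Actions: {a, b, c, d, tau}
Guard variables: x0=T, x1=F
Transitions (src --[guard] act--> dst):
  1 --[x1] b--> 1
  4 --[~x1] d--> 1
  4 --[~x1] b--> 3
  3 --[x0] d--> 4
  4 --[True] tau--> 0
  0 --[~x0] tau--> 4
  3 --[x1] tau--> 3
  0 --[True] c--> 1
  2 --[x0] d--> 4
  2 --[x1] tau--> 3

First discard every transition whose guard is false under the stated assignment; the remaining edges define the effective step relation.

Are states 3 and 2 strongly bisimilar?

Answer: BISIMILAR

Working:
Bisimulation quotient by refinement:
  π0 = {{0,1,2,3,4}}
  π1 = {{0},{1},{2,3},{4}}
stable after 2 split(s): 4 block(s)
[3]={2,3}  [2]={2,3}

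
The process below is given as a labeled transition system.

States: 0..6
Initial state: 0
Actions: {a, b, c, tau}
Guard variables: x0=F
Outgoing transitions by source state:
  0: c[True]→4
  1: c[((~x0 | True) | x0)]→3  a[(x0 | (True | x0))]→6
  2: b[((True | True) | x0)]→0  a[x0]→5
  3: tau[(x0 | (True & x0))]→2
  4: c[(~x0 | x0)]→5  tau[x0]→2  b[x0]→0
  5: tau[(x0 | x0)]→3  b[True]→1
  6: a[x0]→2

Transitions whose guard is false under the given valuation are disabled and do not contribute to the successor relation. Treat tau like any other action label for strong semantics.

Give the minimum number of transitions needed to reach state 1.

Answer: 3

Trace:
Layered search for 1:
  L0 = {0}
  L1 = {4}
  L2 = {5}
  L3 = {1}
depth(1)=3, e.g. c·c·b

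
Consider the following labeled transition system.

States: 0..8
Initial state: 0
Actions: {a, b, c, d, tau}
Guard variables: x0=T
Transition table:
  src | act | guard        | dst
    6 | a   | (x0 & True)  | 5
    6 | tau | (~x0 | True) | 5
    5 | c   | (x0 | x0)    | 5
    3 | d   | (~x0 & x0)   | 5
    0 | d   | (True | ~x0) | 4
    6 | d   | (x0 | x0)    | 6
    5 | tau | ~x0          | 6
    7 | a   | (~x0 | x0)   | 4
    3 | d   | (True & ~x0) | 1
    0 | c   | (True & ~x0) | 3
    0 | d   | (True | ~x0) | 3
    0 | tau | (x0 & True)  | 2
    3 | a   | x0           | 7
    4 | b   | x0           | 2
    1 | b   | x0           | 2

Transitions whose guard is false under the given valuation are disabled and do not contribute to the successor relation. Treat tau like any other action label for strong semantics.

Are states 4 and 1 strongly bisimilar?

Answer: BISIMILAR

Working:
Compute ~ classes (split until stable):
  round 0: {{0,1,2,3,4,5,6,7,8}}
  round 1: {{0},{1,4},{2,8},{3,7},{5},{6}}
  round 2: {{0},{1,4},{2,8},{3},{5},{6},{7}}
stable after 3 split(s): 7 block(s)
class of 4: {1,4}; class of 1: {1,4}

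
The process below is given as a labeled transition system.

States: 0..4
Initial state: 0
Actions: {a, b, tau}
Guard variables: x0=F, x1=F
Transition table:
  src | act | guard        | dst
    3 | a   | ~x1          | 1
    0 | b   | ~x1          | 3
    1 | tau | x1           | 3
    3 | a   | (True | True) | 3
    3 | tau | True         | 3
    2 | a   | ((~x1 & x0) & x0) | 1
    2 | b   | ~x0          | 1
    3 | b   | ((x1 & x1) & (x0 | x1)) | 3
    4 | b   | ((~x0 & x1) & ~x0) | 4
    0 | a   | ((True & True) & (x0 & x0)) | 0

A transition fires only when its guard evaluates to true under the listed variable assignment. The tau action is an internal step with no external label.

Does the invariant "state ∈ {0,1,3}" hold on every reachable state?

Allowed set {0,1,3}
R = {0,1,3}
  0: ✓
  1: ✓
  3: ✓

Answer: INVARIANT HOLDS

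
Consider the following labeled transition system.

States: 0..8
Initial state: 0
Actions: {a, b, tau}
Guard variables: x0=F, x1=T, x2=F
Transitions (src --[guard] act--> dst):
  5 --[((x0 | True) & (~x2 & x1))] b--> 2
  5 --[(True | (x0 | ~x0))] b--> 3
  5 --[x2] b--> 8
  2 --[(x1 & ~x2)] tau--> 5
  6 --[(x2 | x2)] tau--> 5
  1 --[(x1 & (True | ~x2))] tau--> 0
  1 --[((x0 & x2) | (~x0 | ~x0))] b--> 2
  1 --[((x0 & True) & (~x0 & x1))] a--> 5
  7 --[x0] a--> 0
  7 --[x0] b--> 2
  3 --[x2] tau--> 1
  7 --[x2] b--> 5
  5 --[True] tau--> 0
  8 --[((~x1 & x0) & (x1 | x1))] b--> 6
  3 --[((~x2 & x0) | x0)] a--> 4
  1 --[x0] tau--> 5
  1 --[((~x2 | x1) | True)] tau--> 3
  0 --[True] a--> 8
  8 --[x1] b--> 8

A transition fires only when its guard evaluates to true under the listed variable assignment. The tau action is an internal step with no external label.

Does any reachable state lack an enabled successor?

Answer: DEADLOCK-FREE

Working:
R = {0,8}
  0: a→8  [1 exit(s)]
  8: b→8  [1 exit(s)]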